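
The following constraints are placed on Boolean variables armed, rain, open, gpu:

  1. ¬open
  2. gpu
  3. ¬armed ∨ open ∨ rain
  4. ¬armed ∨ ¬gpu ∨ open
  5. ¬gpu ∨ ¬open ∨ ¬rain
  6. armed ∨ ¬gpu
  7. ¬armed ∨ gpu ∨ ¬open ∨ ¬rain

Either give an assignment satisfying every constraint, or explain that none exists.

Unsatisfiable — no assignment works.

Case open = True:
  Clause (¬open) is falsified — contradiction.
Case open = False:
  (gpu) forces gpu = True.
  (¬armed ∨ ¬gpu ∨ open) forces armed = False.
  Clause (armed ∨ ¬gpu) is falsified — contradiction.
Both cases fail, so the formula is unsatisfiable.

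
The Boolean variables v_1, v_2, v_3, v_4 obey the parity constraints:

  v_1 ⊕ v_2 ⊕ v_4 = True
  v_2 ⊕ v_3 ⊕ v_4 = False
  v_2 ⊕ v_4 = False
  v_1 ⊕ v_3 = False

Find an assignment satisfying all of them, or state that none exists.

Unsatisfiable — no assignment works.

Adding constraints 1, 2, 4 mod 2: every variable appears an even number of times on the left, so the left side is 0.
But the right sides sum to 1 (mod 2). 0 ≠ 1 — the system is inconsistent.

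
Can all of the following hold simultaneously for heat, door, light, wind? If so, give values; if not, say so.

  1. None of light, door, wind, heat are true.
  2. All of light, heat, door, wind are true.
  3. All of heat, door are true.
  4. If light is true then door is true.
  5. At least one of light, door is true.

Case heat = True:
  Constraint (1) is violated (heat=T) — contradiction.
Case heat = False:
  Constraint (2) is violated (heat=F) — contradiction.
Both cases fail — unsatisfiable.

The formula is unsatisfiable.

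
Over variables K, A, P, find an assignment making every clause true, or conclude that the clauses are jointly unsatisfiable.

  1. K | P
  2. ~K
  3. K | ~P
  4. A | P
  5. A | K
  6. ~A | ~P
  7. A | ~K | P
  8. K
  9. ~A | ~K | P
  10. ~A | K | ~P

The formula is unsatisfiable.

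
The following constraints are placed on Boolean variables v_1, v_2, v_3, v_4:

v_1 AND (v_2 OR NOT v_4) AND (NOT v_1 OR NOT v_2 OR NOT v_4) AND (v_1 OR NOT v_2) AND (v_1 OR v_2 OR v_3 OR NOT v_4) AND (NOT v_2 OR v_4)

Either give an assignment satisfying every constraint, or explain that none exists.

v_1=T; v_2=F; v_3=F; v_4=F

Unit clause (v_1) forces v_1 = True.
Try v_2 = True:
  (NOT v_1 OR NOT v_2 OR NOT v_4) forces v_4 = False.
  clause (NOT v_2 OR v_4) is falsified — backtrack.
So v_2 = False.
  then (v_2 OR NOT v_4) forces v_4 = False.
Set v_3 = False.
Check each clause:
  (v_1): v_1 holds.
  (v_2 OR NOT v_4): NOT v_4 holds.
  (NOT v_1 OR NOT v_2 OR NOT v_4): NOT v_2 holds.
  (v_1 OR NOT v_2): v_1 holds.
  (v_1 OR v_2 OR v_3 OR NOT v_4): v_1 holds.
  (NOT v_2 OR v_4): NOT v_2 holds.
All clauses satisfied.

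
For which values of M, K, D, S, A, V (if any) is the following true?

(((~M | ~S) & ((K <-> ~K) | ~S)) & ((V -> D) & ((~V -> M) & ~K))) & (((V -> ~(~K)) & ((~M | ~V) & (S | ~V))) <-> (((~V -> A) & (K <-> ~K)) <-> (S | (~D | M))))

M=T, K=F, D=T, S=F, A=F, V=T

  ((~M | ~S) & ((K <-> ~K) | ~S)) & ((V -> D) & ((~V -> M) & ~K)) = True
    (~M | ~S) & ((K <-> ~K) | ~S) = True
      ~M | ~S = True
        ~M = False
        ~S = True
      (K <-> ~K) | ~S = True
        K <-> ~K = False
          ~K = True
        ~S = True
    (V -> D) & ((~V -> M) & ~K) = True
      V -> D = True
      (~V -> M) & ~K = True
        ~V -> M = True
          ~V = False
        ~K = True
  ((V -> ~(~K)) & ((~M | ~V) & (S | ~V))) <-> (((~V -> A) & (K <-> ~K)) <-> (S | (~D | M))) = True
    (V -> ~(~K)) & ((~M | ~V) & (S | ~V)) = False
      V -> ~(~K) = False
        ~(~K) = False
          ~K = True
      (~M | ~V) & (S | ~V) = False
        ~M | ~V = False
          ~M = False
          ~V = False
        S | ~V = False
          ~V = False
    ((~V -> A) & (K <-> ~K)) <-> (S | (~D | M)) = False
      (~V -> A) & (K <-> ~K) = False
        ~V -> A = True
          ~V = False
        K <-> ~K = False
          ~K = True
      S | (~D | M) = True
        ~D | M = True
          ~D = False
Both conjuncts True, so the formula holds.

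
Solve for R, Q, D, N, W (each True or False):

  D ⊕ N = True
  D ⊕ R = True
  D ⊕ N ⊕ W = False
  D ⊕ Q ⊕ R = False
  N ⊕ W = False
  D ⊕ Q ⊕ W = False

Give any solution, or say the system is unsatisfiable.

R = True; Q = True; D = False; N = True; W = True

D ⊕ N = F ⊕ T = True ✓
D ⊕ R = F ⊕ T = True ✓
D ⊕ N ⊕ W = F ⊕ T ⊕ T = False ✓
D ⊕ Q ⊕ R = F ⊕ T ⊕ T = False ✓
N ⊕ W = T ⊕ T = False ✓
D ⊕ Q ⊕ W = F ⊕ T ⊕ T = False ✓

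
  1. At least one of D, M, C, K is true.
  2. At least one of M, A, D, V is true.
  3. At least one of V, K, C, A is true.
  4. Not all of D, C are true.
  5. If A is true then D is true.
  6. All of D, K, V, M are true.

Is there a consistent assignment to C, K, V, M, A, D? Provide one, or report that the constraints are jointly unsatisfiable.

C = False; K = True; V = True; M = True; A = False; D = True

  (1) {D, M, C, K}: 3 true — at least one ✓
  (2) {M, A, D, V}: 3 true — at least one ✓
  (3) {V, K, C, A}: 2 true — at least one ✓
  (4) {D, C}: 1/2 true — not all ✓
  (5) A=F ⇒ D: vacuous ✓
  (6) {D, K, V, M}: all 4 true ✓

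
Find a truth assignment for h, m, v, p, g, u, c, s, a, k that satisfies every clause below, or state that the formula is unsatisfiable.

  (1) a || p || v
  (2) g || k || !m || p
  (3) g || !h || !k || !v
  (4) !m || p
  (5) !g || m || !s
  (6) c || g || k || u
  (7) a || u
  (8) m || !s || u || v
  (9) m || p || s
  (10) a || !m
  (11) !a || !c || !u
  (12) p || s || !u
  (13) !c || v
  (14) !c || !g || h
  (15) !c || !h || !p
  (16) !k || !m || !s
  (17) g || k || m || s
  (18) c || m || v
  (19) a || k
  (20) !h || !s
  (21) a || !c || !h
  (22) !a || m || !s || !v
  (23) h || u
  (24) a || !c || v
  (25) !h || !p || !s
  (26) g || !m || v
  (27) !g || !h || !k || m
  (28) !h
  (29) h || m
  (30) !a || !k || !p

h=F, m=T, v=F, p=T, g=T, u=T, c=F, s=F, a=T, k=F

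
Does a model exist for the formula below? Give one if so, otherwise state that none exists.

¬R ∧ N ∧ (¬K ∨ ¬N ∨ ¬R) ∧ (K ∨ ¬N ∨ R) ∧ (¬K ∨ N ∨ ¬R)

N=T, R=F, K=T

Unit clause (¬R) forces R = False.
Unit clause (N) forces N = True.
In (K ∨ ¬N ∨ R) only K is left, so K = True.
Check each clause:
  (¬R): ¬R holds.
  (N): N holds.
  (¬K ∨ ¬N ∨ ¬R): ¬R holds.
  (K ∨ ¬N ∨ R): K holds.
  (¬K ∨ N ∨ ¬R): N holds.
All clauses satisfied.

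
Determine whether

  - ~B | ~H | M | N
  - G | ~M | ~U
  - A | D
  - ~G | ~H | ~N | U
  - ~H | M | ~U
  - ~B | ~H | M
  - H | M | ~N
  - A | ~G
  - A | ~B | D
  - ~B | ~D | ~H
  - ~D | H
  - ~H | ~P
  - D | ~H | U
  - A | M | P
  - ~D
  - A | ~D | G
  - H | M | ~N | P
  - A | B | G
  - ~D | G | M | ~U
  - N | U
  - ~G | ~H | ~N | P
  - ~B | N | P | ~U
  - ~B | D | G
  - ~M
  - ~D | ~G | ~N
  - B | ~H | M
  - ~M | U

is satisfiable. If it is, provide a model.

G = False; U = True; M = False; P = True; B = False; N = False; D = False; H = False; A = True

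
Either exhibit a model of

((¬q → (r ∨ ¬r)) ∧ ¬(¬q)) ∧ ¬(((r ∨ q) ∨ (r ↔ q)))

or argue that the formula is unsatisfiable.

The conjunct ¬(((r ∨ q) ∨ (r ↔ q))) is unsatisfiable on its own:
  r=F, q=F: evaluates to False.
  r=F, q=T: evaluates to False.
  r=T, q=F: evaluates to False.
  r=T, q=T: evaluates to False.
So the whole conjunction is unsatisfiable.

Unsatisfiable — no assignment works.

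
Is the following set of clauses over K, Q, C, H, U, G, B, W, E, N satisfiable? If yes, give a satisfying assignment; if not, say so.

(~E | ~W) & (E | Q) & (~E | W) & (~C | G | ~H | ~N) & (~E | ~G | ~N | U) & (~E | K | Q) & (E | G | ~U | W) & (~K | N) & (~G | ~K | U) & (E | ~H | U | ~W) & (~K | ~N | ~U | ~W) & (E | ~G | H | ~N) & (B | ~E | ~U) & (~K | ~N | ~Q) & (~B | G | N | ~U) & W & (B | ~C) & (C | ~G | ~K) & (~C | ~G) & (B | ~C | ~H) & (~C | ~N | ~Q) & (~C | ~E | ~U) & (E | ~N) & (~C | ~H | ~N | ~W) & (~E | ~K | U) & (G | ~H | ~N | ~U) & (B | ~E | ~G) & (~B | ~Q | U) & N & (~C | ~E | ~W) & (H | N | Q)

Case N = True:
  (W) forces W = True.
  (~E | ~W) forces E = False.
  Clause (E | ~N) is falsified — contradiction.
Case N = False:
  Clause (N) is falsified — contradiction.
Both cases fail, so the formula is unsatisfiable.

No satisfying assignment exists.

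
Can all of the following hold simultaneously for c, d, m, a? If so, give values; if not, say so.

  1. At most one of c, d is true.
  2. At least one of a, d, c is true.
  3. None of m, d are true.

c=T, d=F, m=F, a=F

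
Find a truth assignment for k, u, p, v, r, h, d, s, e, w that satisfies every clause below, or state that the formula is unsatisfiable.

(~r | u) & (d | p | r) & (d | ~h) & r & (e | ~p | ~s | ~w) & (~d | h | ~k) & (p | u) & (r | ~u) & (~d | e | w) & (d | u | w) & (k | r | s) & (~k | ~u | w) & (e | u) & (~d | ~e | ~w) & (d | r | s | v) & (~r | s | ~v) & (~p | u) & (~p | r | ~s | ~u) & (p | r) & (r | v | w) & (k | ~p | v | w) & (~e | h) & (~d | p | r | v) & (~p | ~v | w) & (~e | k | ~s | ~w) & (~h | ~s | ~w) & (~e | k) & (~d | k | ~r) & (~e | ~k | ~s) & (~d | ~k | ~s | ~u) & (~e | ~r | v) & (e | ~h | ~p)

k = False, u = True, p = True, v = False, r = True, h = False, d = False, s = False, e = False, w = True

Unit clause (r) forces r = True.
In (~r | u) only u is left, so u = True.
Set k = False.
  then (~e | k) forces e = False.
  then (~d | k | ~r) forces d = False.
  then (d | ~h) forces h = False.
Set p = True.
Try v = True:
  (~r | s | ~v) forces s = True.
  (e | ~p | ~s | ~w) forces w = False.
  clause (~p | ~v | w) is falsified — backtrack.
So v = False.
  then (k | ~p | v | w) forces w = True.
  then (e | ~p | ~s | ~w) forces s = False.
All clauses satisfied.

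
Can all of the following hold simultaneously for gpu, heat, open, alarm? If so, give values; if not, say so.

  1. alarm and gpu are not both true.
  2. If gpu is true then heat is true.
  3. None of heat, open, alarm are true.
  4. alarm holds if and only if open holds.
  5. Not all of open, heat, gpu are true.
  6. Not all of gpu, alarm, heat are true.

gpu = False, heat = False, open = False, alarm = False

  (1) alarm=F, gpu=F — not both ✓
  (2) gpu=F ⇒ heat: vacuous ✓
  (3) {heat, open, alarm}: 0 true — none ✓
  (4) alarm=F, open=F — same ✓
  (5) {open, heat, gpu}: 0/3 true — not all ✓
  (6) {gpu, alarm, heat}: 0/3 true — not all ✓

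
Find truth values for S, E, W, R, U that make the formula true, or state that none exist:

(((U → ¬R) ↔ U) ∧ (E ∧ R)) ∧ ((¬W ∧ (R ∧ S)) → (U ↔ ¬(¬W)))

Case R = True: the formula simplifies to ((¬U ↔ U) ∧ E) ∧ ((¬W ∧ S) → (U ↔ ¬(¬W))).
  U = True: the conjunct ¬U ↔ U becomes ¬True ↔ True = False.
  U = False: the conjunct ¬U ↔ U becomes ¬False ↔ False = False.
Case R = False: the conjunct R is False.
Both cases fail — unsatisfiable.

The formula is unsatisfiable.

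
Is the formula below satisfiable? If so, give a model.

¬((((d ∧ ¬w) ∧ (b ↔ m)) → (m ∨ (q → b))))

m=F, d=T, w=F, q=T, b=F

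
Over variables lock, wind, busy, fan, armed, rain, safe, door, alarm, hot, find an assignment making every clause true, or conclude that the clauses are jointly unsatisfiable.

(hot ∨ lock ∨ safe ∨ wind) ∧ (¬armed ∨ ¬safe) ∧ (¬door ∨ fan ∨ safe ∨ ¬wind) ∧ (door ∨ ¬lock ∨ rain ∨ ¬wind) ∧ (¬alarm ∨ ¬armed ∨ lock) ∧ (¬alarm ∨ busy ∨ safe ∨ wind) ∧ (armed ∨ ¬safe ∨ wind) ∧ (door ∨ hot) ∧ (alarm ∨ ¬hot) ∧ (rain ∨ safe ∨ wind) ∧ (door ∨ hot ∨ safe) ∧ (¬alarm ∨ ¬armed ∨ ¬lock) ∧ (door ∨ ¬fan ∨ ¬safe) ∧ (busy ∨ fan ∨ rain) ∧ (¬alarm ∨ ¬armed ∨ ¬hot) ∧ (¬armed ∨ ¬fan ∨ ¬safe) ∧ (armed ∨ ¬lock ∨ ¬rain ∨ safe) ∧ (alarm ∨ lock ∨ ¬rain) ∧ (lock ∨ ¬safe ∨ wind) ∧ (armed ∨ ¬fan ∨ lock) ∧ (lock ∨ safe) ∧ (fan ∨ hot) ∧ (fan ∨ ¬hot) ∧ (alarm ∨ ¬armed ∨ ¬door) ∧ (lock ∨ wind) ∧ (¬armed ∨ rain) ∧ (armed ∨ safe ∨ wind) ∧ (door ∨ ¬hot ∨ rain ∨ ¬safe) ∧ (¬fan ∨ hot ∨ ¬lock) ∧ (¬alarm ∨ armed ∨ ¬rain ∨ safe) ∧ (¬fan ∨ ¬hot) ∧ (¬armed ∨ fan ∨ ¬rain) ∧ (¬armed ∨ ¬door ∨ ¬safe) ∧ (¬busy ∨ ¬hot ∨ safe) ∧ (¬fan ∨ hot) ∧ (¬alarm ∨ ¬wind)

Case fan = True:
  (¬fan ∨ ¬hot) forces hot = False.
  Clause (¬fan ∨ hot) is falsified — contradiction.
Case fan = False:
  (fan ∨ hot) forces hot = True.
  Clause (fan ∨ ¬hot) is falsified — contradiction.
Both cases fail, so the formula is unsatisfiable.

Unsatisfiable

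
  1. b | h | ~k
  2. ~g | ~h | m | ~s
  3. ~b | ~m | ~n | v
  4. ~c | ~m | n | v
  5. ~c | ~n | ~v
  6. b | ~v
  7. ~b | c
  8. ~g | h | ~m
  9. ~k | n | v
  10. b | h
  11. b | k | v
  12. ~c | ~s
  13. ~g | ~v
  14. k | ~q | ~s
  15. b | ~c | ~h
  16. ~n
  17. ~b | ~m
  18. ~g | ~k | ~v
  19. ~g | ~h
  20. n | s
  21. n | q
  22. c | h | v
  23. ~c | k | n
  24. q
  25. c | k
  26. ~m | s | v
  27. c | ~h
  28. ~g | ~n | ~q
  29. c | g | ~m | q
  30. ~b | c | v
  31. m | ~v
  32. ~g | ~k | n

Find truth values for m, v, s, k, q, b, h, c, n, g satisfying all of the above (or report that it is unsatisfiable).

Unsatisfiable

Case s = True:
  (~c | ~s) forces c = False.
  (~b | c) forces b = False.
  (b | ~v) forces v = False.
  (b | h) forces h = True.
  Clause (c | ~h) is falsified — contradiction.
Case s = False:
  (~n) forces n = False.
  Clause (n | s) is falsified — contradiction.
Both cases fail, so the formula is unsatisfiable.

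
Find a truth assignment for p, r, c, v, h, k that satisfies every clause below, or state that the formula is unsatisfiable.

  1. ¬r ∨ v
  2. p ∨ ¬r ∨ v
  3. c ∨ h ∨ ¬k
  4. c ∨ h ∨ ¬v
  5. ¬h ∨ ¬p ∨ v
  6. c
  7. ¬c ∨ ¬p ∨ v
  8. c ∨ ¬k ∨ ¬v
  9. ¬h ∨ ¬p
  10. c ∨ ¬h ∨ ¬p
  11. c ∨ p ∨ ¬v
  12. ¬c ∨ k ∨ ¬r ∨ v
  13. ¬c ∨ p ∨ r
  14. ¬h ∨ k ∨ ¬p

p: True, r: False, c: True, v: True, h: False, k: False

Unit clause (c) forces c = True.
Set p = True.
  then (¬c ∨ ¬p ∨ v) forces v = True.
  then (¬h ∨ ¬p) forces h = False.
Set r = False.
Set k = False.
All clauses satisfied.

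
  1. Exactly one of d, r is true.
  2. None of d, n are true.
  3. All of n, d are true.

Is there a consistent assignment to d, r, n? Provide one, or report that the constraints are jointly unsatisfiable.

UNSATISFIABLE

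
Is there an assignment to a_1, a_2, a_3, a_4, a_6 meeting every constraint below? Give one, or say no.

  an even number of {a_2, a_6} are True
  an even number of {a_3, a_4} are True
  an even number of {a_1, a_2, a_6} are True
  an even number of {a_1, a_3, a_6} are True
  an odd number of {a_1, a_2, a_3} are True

No satisfying assignment exists.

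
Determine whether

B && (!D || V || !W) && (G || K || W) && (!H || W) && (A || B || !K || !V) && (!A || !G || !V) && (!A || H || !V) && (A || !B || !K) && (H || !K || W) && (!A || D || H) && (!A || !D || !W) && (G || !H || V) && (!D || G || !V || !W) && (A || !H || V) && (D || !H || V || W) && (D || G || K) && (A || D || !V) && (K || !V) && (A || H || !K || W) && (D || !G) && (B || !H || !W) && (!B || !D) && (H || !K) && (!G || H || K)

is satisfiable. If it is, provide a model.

Unit clause (B) forces B = True.
In (!B || !D) only !D is left, so D = False.
In (D || !G) only !G is left, so G = False.
In (D || G || K) only K is left, so K = True.
In (H || !K) only H is left, so H = True.
In (!H || W) only W is left, so W = True.
In (A || !B || !K) only A is left, so A = True.
In (G || !H || V) only V is left, so V = True.
All clauses satisfied.

K=T, D=F, W=T, H=T, G=F, V=T, A=T, B=T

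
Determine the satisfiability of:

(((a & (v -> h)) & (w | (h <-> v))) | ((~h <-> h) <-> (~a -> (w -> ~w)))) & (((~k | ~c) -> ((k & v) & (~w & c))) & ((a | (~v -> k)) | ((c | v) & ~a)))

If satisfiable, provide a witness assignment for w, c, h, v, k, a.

w = True; c = True; h = False; v = False; k = True; a = True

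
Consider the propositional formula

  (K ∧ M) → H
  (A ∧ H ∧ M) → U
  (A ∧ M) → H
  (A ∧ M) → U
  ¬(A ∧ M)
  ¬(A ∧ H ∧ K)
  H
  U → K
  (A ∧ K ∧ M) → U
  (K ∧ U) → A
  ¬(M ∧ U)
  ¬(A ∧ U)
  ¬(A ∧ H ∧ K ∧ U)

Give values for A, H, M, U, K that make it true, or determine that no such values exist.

Unit clause (H) forces H = True.
Set A = False.
Set M = False.
Try U = True:
  (K ∨ ¬U) forces K = True.
  clause (A ∨ ¬K ∨ ¬U) is falsified — backtrack.
So U = False.
Set K = False.
All clauses satisfied.

A = False, H = True, M = False, U = False, K = False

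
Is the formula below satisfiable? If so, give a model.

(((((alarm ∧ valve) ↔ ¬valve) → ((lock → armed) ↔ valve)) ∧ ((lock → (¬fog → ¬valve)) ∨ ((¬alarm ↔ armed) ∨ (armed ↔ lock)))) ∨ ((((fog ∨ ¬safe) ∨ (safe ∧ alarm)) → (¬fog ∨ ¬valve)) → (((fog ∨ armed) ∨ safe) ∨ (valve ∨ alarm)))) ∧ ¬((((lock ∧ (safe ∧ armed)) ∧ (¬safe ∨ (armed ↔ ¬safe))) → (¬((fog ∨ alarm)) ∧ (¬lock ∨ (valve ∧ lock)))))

The conjunct ¬((((lock ∧ (safe ∧ armed)) ∧ (¬safe ∨ (armed ↔ ¬safe))) → (¬((fog ∨ alarm)) ∧ (¬lock ∨ (valve ∧ lock))))) is unsatisfiable on its own:
  safe = True: simplifies to ¬((((lock ∧ armed) ∧ ¬armed) → (¬((fog ∨ alarm)) ∧ (¬lock ∨ (valve ∧ lock))))).
    armed = True: this becomes ¬((False → (¬((fog ∨ alarm)) ∧ (¬lock ∨ (valve ∧ lock))))) = False.
    armed = False: this becomes ¬((False → (¬((fog ∨ alarm)) ∧ (¬lock ∨ (valve ∧ lock))))) = False.
  safe = False: this becomes ¬((False → (¬((fog ∨ alarm)) ∧ (¬lock ∨ (valve ∧ lock))))) = False.
So the whole conjunction is unsatisfiable.

The formula is unsatisfiable.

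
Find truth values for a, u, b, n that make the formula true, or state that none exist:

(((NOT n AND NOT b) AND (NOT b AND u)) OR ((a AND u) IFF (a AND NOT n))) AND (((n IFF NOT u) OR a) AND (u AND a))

a=T, u=T, b=T, n=F

  ((NOT n AND NOT b) AND (NOT b AND u)) OR ((a AND u) IFF (a AND NOT n)) = True
    (NOT n AND NOT b) AND (NOT b AND u) = False
      NOT n AND NOT b = False
        NOT n = True
        NOT b = False
      NOT b AND u = False
        NOT b = False
    (a AND u) IFF (a AND NOT n) = True
      a AND u = True
      a AND NOT n = True
        NOT n = True
  ((n IFF NOT u) OR a) AND (u AND a) = True
    (n IFF NOT u) OR a = True
      n IFF NOT u = True
        NOT u = False
    u AND a = True
Both conjuncts True, so the formula holds.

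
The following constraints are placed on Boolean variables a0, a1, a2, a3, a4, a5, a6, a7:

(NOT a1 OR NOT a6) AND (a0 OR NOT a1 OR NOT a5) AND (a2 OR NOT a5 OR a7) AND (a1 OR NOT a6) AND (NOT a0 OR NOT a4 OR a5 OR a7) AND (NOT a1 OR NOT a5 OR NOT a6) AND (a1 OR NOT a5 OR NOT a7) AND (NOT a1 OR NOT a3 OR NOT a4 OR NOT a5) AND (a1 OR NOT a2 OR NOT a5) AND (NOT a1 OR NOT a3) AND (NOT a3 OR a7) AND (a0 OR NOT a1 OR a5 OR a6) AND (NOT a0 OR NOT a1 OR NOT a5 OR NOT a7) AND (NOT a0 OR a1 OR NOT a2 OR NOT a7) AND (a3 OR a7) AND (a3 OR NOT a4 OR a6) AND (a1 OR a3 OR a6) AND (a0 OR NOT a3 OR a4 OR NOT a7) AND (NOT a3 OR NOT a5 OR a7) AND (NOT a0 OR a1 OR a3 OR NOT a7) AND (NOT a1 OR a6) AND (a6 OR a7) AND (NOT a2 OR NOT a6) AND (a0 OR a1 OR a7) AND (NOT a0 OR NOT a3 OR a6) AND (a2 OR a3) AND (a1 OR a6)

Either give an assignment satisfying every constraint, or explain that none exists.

Case a1 = True:
  (NOT a1 OR NOT a6) forces a6 = False.
  Clause (NOT a1 OR a6) is falsified — contradiction.
Case a1 = False:
  (a1 OR NOT a6) forces a6 = False.
  Clause (a1 OR a6) is falsified — contradiction.
Both cases fail, so the formula is unsatisfiable.

UNSATISFIABLE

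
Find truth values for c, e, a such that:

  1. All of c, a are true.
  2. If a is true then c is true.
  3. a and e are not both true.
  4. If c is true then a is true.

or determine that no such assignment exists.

c = True, e = False, a = True

  (1) {c, a}: all 2 true ✓
  (2) a=T ⇒ c: T ✓
  (3) a=T, e=F — not both ✓
  (4) c=T ⇒ a: T ✓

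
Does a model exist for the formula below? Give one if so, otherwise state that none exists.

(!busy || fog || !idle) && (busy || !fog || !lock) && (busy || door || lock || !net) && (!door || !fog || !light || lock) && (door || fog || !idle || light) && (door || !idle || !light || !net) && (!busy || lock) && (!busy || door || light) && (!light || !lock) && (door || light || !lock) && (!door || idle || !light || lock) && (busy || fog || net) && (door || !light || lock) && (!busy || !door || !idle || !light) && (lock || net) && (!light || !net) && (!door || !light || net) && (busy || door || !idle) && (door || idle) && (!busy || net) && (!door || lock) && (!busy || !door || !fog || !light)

idle=T, light=F, fog=T, door=T, busy=T, net=T, lock=T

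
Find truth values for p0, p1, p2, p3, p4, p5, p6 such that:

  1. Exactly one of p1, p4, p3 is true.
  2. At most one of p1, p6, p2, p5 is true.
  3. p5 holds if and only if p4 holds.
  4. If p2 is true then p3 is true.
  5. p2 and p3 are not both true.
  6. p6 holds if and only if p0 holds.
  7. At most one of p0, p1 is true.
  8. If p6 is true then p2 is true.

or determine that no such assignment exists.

p0 = False; p1 = False; p2 = False; p3 = False; p4 = True; p5 = True; p6 = False

  (1) {p1, p4, p3}: 1 true — exactly one ✓
  (2) {p1, p6, p2, p5}: 1 true — at most one ✓
  (3) p5=T, p4=T — same ✓
  (4) p2=F ⇒ p3: vacuous ✓
  (5) p2=F, p3=F — not both ✓
  (6) p6=F, p0=F — same ✓
  (7) {p0, p1}: 0 true — at most one ✓
  (8) p6=F ⇒ p2: vacuous ✓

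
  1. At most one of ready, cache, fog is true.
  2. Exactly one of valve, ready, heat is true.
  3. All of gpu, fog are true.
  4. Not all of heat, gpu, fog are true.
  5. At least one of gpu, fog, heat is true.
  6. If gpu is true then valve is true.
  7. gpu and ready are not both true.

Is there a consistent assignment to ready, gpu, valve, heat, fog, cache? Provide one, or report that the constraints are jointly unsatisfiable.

ready=F, gpu=T, valve=T, heat=F, fog=T, cache=F

  (1) {ready, cache, fog}: 1 true — at most one ✓
  (2) {valve, ready, heat}: 1 true — exactly one ✓
  (3) {gpu, fog}: all 2 true ✓
  (4) {heat, gpu, fog}: 2/3 true — not all ✓
  (5) {gpu, fog, heat}: 2 true — at least one ✓
  (6) gpu=T ⇒ valve: T ✓
  (7) gpu=T, ready=F — not both ✓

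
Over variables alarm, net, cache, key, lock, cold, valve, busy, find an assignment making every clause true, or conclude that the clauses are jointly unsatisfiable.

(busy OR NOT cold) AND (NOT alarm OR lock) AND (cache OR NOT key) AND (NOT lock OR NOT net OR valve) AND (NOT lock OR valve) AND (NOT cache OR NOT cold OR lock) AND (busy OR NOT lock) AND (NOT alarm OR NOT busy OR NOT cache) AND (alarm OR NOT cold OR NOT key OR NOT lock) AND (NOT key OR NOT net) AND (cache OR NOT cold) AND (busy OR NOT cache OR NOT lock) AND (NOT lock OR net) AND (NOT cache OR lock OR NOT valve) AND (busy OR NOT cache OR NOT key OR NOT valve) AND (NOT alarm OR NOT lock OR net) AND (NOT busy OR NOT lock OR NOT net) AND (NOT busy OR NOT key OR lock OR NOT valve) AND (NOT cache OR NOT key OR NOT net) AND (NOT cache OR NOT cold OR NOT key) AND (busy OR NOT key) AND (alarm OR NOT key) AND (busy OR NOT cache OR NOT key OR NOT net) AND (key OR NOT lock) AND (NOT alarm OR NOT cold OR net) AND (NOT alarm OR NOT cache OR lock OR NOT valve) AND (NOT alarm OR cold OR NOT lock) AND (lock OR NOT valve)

alarm = False, net = True, cache = True, key = False, lock = False, cold = False, valve = False, busy = False

Set alarm = False.
  then (alarm OR NOT key) forces key = False.
  then (key OR NOT lock) forces lock = False.
  then (lock OR NOT valve) forces valve = False.
Set net = True.
Set cache = True.
  then (NOT cache OR NOT cold OR lock) forces cold = False.
Set busy = False.
All clauses satisfied.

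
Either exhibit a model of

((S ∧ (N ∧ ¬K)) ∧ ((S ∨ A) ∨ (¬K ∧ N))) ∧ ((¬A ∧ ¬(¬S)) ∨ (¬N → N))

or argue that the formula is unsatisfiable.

N = True; K = False; S = True; A = True

  (S ∧ (N ∧ ¬K)) ∧ ((S ∨ A) ∨ (¬K ∧ N)) = True
    S ∧ (N ∧ ¬K) = True
      N ∧ ¬K = True
        ¬K = True
    (S ∨ A) ∨ (¬K ∧ N) = True
      S ∨ A = True
      ¬K ∧ N = True
        ¬K = True
  (¬A ∧ ¬(¬S)) ∨ (¬N → N) = True
    ¬A ∧ ¬(¬S) = False
      ¬A = False
      ¬(¬S) = True
        ¬S = False
    ¬N → N = True
      ¬N = False
Both conjuncts True, so the formula holds.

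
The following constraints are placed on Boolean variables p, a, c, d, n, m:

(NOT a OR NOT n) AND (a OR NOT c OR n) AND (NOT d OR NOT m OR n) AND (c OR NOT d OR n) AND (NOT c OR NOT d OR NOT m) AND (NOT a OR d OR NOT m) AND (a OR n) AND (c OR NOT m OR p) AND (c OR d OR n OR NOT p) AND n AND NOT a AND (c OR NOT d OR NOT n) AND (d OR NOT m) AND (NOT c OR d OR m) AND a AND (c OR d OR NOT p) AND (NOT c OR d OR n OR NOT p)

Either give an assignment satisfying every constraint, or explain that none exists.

Unsatisfiable

Case a = True:
  Clause (NOT a) is falsified — contradiction.
Case a = False:
  Clause (a) is falsified — contradiction.
Both cases fail, so the formula is unsatisfiable.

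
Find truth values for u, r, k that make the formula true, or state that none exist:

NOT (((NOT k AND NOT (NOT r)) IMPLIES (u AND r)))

u: False, r: True, k: False

  NOT (((NOT k AND NOT (NOT r)) IMPLIES (u AND r))) = True
    (NOT k AND NOT (NOT r)) IMPLIES (u AND r) = False
      NOT k AND NOT (NOT r) = True
        NOT k = True
        NOT (NOT r) = True
          NOT r = False
      u AND r = False
The formula evaluates to True.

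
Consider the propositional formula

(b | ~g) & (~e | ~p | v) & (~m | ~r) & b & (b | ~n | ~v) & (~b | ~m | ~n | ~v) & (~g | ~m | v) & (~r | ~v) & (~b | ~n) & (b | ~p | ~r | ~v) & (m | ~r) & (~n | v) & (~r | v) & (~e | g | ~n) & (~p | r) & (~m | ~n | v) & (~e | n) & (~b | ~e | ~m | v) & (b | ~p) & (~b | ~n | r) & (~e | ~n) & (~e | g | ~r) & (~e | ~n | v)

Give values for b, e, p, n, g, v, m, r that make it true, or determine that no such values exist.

b=T, e=F, p=F, n=F, g=T, v=T, m=F, r=F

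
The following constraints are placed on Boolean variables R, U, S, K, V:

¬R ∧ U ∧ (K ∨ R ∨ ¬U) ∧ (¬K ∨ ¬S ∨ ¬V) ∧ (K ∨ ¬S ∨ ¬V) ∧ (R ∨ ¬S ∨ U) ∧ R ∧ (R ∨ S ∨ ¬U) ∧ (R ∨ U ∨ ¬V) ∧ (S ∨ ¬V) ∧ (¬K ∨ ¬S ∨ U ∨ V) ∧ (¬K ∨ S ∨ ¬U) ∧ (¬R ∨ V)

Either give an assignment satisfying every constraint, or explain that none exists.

UNSATISFIABLE

Case R = True:
  Clause (¬R) is falsified — contradiction.
Case R = False:
  Clause (R) is falsified — contradiction.
Both cases fail, so the formula is unsatisfiable.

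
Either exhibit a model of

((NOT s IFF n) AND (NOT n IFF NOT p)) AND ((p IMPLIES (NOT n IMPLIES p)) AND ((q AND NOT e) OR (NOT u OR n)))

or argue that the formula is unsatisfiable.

s = True; e = False; p = False; q = True; n = False; u = True

  (NOT s IFF n) AND (NOT n IFF NOT p) = True
    NOT s IFF n = True
      NOT s = False
    NOT n IFF NOT p = True
      NOT n = True
      NOT p = True
  (p IMPLIES (NOT n IMPLIES p)) AND ((q AND NOT e) OR (NOT u OR n)) = True
    p IMPLIES (NOT n IMPLIES p) = True
      NOT n IMPLIES p = False
        NOT n = True
    (q AND NOT e) OR (NOT u OR n) = True
      q AND NOT e = True
        NOT e = True
      NOT u OR n = False
        NOT u = False
Both conjuncts True, so the formula holds.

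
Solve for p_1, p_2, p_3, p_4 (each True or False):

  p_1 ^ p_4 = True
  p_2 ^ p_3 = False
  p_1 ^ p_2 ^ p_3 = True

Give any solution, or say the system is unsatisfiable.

p_1=T, p_2=T, p_3=T, p_4=F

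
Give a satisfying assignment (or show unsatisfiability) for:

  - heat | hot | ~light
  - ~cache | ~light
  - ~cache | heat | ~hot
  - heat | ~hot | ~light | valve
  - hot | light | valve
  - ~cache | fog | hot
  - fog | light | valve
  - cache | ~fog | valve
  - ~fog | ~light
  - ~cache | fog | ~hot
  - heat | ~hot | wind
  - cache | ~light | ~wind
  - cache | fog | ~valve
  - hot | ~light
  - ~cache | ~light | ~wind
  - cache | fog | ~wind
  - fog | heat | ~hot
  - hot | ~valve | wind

Set wind = True.
Set cache = False.
  then (cache | ~light | ~wind) forces light = False.
  then (cache | fog | ~wind) forces fog = True.
  then (cache | ~fog | valve) forces valve = True.
Set hot = False.
Set heat = True.
All clauses satisfied.

wind = True, cache = False, hot = False, heat = True, fog = True, light = False, valve = True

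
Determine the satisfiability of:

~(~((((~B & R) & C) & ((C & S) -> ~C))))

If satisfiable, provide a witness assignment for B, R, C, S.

B = False; R = True; C = True; S = False

  ~(~((((~B & R) & C) & ((C & S) -> ~C)))) = True
    ~((((~B & R) & C) & ((C & S) -> ~C))) = False
      ((~B & R) & C) & ((C & S) -> ~C) = True
        (~B & R) & C = True
          ~B & R = True
            ~B = True
        (C & S) -> ~C = True
          C & S = False
          ~C = False
The formula evaluates to True.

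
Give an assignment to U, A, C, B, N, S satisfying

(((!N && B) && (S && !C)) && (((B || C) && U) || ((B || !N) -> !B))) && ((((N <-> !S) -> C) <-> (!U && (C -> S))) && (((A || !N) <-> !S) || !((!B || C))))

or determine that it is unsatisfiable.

U: True; A: True; C: False; B: True; N: False; S: True

  ((!N && B) && (S && !C)) && (((B || C) && U) || ((B || !N) -> !B)) = True
    (!N && B) && (S && !C) = True
      !N && B = True
        !N = True
      S && !C = True
        !C = True
    ((B || C) && U) || ((B || !N) -> !B) = True
      (B || C) && U = True
        B || C = True
      (B || !N) -> !B = False
        B || !N = True
          !N = True
        !B = False
  (((N <-> !S) -> C) <-> (!U && (C -> S))) && (((A || !N) <-> !S) || !((!B || C))) = True
    ((N <-> !S) -> C) <-> (!U && (C -> S)) = True
      (N <-> !S) -> C = False
        N <-> !S = True
          !S = False
      !U && (C -> S) = False
        !U = False
        C -> S = True
    ((A || !N) <-> !S) || !((!B || C)) = True
      (A || !N) <-> !S = False
        A || !N = True
          !N = True
        !S = False
      !((!B || C)) = True
        !B || C = False
          !B = False
Both conjuncts True, so the formula holds.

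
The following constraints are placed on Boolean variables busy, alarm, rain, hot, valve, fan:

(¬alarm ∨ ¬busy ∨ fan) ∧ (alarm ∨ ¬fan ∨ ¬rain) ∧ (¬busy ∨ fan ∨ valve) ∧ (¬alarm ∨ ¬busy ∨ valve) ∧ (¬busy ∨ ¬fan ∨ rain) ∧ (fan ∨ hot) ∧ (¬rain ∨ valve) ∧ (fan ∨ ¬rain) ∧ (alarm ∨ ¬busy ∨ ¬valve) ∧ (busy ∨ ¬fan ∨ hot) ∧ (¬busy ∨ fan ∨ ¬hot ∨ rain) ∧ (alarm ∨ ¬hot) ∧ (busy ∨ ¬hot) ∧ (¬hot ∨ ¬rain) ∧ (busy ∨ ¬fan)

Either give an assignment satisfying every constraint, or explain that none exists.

Try busy = False:
  (busy ∨ ¬hot) forces hot = False.
  (fan ∨ hot) forces fan = True.
  clause (busy ∨ ¬fan ∨ hot) is falsified — backtrack.
So busy = True.
Set alarm = True.
  then (¬alarm ∨ ¬busy ∨ fan) forces fan = True.
  then (¬alarm ∨ ¬busy ∨ valve) forces valve = True.
  then (¬busy ∨ ¬fan ∨ rain) forces rain = True.
  then (¬hot ∨ ¬rain) forces hot = False.
All clauses satisfied.

busy = True, alarm = True, rain = True, hot = False, valve = True, fan = True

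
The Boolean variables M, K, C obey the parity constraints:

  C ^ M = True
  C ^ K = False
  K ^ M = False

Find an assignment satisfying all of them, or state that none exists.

Adding constraints 1, 2, 3 mod 2: every variable appears an even number of times on the left, so the left side is 0.
But the right sides sum to 1 (mod 2). 0 ≠ 1 — the system is inconsistent.

No satisfying assignment exists.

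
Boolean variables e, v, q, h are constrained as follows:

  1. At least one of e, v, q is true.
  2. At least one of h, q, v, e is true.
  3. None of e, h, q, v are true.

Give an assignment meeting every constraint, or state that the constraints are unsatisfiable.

Case v = True:
  Constraint (3) is violated (v=T) — contradiction.
Case v = False:
  (3) forces e = False.
  (1) with e=F, v=F forces q = True.
  Constraint (3) is violated (q=T) — contradiction.
Both cases fail — unsatisfiable.

Unsatisfiable — no assignment works.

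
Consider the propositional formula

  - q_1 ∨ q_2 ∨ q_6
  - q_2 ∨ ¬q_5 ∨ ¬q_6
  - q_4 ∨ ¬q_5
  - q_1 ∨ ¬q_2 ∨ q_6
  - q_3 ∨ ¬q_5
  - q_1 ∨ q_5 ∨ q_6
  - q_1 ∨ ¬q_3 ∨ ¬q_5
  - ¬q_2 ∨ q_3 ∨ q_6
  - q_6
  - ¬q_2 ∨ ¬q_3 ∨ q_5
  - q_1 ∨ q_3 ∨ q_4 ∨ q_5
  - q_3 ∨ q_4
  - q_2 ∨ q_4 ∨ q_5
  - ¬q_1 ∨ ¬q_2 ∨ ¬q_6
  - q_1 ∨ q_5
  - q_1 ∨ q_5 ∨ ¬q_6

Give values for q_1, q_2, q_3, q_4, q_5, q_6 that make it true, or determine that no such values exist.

Unit clause (q_6) forces q_6 = True.
Try q_1 = False:
  (q_1 ∨ q_5) forces q_5 = True.
  (q_2 ∨ ¬q_5 ∨ ¬q_6) forces q_2 = True.
  (q_4 ∨ ¬q_5) forces q_4 = True.
  (q_3 ∨ ¬q_5) forces q_3 = True.
  clause (q_1 ∨ ¬q_3 ∨ ¬q_5) is falsified — backtrack.
So q_1 = True.
  then (¬q_1 ∨ ¬q_2 ∨ ¬q_6) forces q_2 = False.
  then (q_2 ∨ ¬q_5 ∨ ¬q_6) forces q_5 = False.
  then (q_2 ∨ q_4 ∨ q_5) forces q_4 = True.
Set q_3 = False.
All clauses satisfied.

q_1: True, q_2: False, q_3: False, q_4: True, q_5: False, q_6: True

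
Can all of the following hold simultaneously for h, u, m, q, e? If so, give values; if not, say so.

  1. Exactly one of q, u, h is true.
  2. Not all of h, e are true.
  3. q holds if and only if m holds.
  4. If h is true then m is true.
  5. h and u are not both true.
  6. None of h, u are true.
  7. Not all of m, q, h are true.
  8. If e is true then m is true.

h=F, u=F, m=T, q=T, e=F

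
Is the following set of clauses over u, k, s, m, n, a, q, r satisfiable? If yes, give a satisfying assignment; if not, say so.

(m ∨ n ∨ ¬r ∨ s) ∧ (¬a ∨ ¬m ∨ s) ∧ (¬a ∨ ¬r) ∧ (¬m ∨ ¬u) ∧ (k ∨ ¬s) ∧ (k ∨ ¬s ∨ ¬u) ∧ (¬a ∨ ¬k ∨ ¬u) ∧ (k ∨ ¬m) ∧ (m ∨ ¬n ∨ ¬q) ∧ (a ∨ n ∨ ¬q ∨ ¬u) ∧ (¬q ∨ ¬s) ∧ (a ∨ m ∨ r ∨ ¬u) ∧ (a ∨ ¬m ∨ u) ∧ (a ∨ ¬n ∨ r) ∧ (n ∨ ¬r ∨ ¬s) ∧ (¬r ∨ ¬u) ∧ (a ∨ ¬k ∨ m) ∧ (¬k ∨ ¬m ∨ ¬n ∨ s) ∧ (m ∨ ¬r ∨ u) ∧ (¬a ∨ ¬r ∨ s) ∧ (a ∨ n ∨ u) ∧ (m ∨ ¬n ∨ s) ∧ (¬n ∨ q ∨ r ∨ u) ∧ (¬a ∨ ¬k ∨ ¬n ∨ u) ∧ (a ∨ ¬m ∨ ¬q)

Set u = True.
  then (¬m ∨ ¬u) forces m = False.
  then (¬r ∨ ¬u) forces r = False.
  then (a ∨ m ∨ r ∨ ¬u) forces a = True.
  then (¬a ∨ ¬k ∨ ¬u) forces k = False.
  then (k ∨ ¬s) forces s = False.
  then (m ∨ ¬n ∨ s) forces n = False.
Set q = True.
All clauses satisfied.

u = True; k = False; s = False; m = False; n = False; a = True; q = True; r = False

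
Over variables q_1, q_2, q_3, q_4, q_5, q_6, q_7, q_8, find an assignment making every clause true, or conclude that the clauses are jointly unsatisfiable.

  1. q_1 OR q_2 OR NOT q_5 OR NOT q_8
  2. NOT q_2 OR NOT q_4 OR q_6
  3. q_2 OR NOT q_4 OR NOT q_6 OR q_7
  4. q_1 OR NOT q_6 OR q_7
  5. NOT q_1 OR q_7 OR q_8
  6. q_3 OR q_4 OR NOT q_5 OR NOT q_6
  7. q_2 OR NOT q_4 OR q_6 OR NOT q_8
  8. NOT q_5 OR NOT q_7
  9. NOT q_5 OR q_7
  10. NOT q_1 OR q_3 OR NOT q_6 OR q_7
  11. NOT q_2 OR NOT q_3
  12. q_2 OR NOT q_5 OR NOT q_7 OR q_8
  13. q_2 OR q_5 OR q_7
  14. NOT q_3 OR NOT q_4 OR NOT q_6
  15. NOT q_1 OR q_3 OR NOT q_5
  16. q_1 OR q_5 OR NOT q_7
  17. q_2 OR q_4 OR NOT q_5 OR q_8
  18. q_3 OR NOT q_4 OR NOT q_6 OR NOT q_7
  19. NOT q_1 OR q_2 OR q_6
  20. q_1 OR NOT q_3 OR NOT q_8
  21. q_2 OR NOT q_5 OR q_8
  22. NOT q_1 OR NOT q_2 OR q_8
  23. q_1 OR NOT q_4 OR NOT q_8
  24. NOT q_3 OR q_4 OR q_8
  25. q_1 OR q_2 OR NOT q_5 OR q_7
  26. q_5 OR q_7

Set q_1 = True.
Set q_2 = True.
  then (NOT q_2 OR NOT q_3) forces q_3 = False.
  then (NOT q_1 OR q_3 OR NOT q_5) forces q_5 = False.
  then (NOT q_1 OR NOT q_2 OR q_8) forces q_8 = True.
  then (q_5 OR q_7) forces q_7 = True.
Try q_4 = True:
  (NOT q_2 OR NOT q_4 OR q_6) forces q_6 = True.
  clause (q_3 OR NOT q_4 OR NOT q_6 OR NOT q_7) is falsified — backtrack.
So q_4 = False.
Set q_6 = True.
All clauses satisfied.

q_1 = True, q_2 = True, q_3 = False, q_4 = False, q_5 = False, q_6 = True, q_7 = True, q_8 = True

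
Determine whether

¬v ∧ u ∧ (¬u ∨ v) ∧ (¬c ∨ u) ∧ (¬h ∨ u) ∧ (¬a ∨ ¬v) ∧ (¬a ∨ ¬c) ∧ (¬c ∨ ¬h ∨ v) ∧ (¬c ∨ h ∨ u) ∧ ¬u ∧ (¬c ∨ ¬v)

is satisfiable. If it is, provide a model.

Case u = True:
  Clause (¬u) is falsified — contradiction.
Case u = False:
  Clause (u) is falsified — contradiction.
Both cases fail, so the formula is unsatisfiable.

The formula is unsatisfiable.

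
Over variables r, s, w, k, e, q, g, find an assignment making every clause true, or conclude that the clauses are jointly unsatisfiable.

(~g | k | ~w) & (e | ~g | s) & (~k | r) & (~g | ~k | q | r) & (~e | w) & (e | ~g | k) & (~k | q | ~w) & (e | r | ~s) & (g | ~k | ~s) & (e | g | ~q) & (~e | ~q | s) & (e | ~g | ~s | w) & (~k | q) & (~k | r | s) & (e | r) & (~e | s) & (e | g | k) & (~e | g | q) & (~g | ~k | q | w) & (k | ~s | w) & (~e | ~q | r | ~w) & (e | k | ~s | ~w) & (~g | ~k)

Set r = True.
Try s = False:
  (~e | s) forces e = False.
  (e | ~g | s) forces g = False.
  (e | g | ~q) forces q = False.
  (~k | q) forces k = False.
  clause (e | g | k) is falsified — backtrack.
So s = True.
Try w = False:
  (~e | w) forces e = False.
  (e | ~g | ~s | w) forces g = False.
  (g | ~k | ~s) forces k = False.
  clause (e | g | k) is falsified — backtrack.
So w = True.
Set k = False.
  then (~g | k | ~w) forces g = False.
  then (e | g | k) forces e = True.
  then (~e | g | q) forces q = True.
All clauses satisfied.

r = True, s = True, w = True, k = False, e = True, q = True, g = False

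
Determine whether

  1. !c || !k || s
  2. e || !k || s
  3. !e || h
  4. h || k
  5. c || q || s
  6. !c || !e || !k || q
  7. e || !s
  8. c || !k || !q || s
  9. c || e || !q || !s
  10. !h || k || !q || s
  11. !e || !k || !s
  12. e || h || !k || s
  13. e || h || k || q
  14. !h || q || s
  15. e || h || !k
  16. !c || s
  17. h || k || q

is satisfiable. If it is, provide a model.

Try e = False:
  (e || !s) forces s = False.
  (e || !k || s) forces k = False.
  (h || k) forces h = True.
  (!h || k || !q || s) forces q = False.
  clause (!h || q || s) is falsified — backtrack.
So e = True.
  then (!e || h) forces h = True.
Set c = True.
  then (!c || s) forces s = True.
  then (!e || !k || !s) forces k = False.
Set q = False.
All clauses satisfied.

e = True, c = True, s = True, q = False, k = False, h = True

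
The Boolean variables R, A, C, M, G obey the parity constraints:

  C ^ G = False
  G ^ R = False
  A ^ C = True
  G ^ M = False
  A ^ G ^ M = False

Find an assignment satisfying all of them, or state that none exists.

R=T; A=F; C=T; M=T; G=T

C ^ G = T ^ T = False ✓
G ^ R = T ^ T = False ✓
A ^ C = F ^ T = True ✓
G ^ M = T ^ T = False ✓
A ^ G ^ M = F ^ T ^ T = False ✓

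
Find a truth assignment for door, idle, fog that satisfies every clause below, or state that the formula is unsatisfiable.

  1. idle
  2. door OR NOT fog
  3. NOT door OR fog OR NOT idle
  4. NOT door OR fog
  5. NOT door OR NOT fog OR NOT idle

Unit clause (idle) forces idle = True.
Try door = True:
  (NOT door OR fog OR NOT idle) forces fog = True.
  clause (NOT door OR NOT fog OR NOT idle) is falsified — backtrack.
So door = False.
  then (door OR NOT fog) forces fog = False.
Check each clause:
  (idle): idle holds.
  (door OR NOT fog): NOT fog holds.
  (NOT door OR fog OR NOT idle): NOT door holds.
  (NOT door OR fog): NOT door holds.
  (NOT door OR NOT fog OR NOT idle): NOT door holds.
All clauses satisfied.

door = False, idle = True, fog = False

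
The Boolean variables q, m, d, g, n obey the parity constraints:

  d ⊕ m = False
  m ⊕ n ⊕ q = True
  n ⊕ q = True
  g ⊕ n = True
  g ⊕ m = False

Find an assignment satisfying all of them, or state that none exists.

q = False, m = False, d = False, g = False, n = True

d ⊕ m = F ⊕ F = False ✓
m ⊕ n ⊕ q = F ⊕ T ⊕ F = True ✓
n ⊕ q = T ⊕ F = True ✓
g ⊕ n = F ⊕ T = True ✓
g ⊕ m = F ⊕ F = False ✓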